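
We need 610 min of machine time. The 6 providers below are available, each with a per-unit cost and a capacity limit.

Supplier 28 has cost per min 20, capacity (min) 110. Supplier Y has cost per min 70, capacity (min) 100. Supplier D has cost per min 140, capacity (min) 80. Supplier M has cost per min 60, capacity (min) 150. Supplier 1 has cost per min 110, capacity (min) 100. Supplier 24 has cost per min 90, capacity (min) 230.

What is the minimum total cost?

41100

Cheapest first:
Supplier 28 (20): use full 110 — 500 min to go.
Supplier M at 60: take all 150 min — 350 still needed.
Take 100 from Supplier Y at 70 — need 250 more.
Supplier 24 at 90: take all 230 min — 20 still needed.
Supplier 1 (110): take the remaining 20 — done.
Supplier D: unused.
Cost = 110×20 + 150×60 + 100×70 + 230×90 + 20×110 = 41100.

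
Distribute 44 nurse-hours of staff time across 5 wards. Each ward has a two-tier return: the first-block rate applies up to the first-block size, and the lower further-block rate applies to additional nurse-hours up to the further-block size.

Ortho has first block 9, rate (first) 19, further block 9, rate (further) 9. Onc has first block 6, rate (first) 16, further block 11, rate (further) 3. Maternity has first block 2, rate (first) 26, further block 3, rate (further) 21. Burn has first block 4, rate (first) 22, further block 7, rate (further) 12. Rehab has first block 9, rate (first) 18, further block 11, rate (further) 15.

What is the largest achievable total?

Treat each block as its own option and order by rate: Maternity/T1 26 > Burn/T1 22 > Maternity/T2 21 > Ortho/T1 19 > Rehab/T1 18 > Onc/T1 16 > Rehab/T2 15 > Burn/T2 12 > Ortho/T2 9 > Onc/T2 3.
Maternity T1 at 26: fill all 2 → 42 left.
Burn/T1 (22): +4 → 38 left.
Maternity T2 at 21: fill all 3 → 35 left.
Ortho/T1 (19): +9 → 26 left.
Rehab/T1 (18): +9 → 17 left.
Fill Onc T1 block (6 at 16) → 11 left.
Rehab/T2 (15): +11 → 0 left.
Total = 26×2 + 22×4 + 21×3 + 19×9 + 18×9 + 16×6 + 15×11 = 797.

797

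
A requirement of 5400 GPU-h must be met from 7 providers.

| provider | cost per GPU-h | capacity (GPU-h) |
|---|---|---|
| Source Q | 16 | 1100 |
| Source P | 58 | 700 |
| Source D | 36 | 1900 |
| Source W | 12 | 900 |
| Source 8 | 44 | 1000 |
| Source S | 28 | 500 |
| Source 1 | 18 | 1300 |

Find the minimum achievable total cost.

Cheapest first:
Take 900 from Source W at 12 ; need 4500 more.
Source Q (16): use full 1100 ; 3400 GPU-h to go.
Take 1300 from Source 1 at 18 ; need 2100 more.
Source S (28): use full 500 ; 1600 GPU-h to go.
Source D at 36: take 1600 of its 1900 ; requirement met.
Source 8, Source P: unused.
Cost = 900×12 + 1100×16 + 1300×18 + 500×28 + 1600×36 = 123400.

123400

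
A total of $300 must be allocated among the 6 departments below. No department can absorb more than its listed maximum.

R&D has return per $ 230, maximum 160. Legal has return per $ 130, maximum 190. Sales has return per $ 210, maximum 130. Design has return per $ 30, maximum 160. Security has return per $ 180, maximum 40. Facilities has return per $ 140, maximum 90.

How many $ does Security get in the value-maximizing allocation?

Rank by return per $: R&D 230 > Sales 210 > Security 180 > Facilities 140 > Legal 130 > Design 30.
R&D takes 160 to reach its cap of 160 ; 140 left.
Sales: +130 to 130 (cap) ; 10 left.
Security has room for 40 but only 10 remain, so it gets 10.

10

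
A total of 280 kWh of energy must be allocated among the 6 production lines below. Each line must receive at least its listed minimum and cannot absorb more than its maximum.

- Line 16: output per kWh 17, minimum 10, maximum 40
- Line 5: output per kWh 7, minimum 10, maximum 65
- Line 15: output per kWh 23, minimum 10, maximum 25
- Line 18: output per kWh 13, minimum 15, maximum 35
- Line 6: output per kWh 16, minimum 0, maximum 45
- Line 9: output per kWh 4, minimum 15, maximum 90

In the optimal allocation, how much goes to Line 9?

Meeting every minimum uses 10+10+10+15+0+15 = 60 kWh, leaving 220.
Order the production lines by output per kWh: Line 15 23 > Line 16 17 > Line 6 16 > Line 18 13 > Line 5 7 > Line 9 4.
Line 15: +15 to 25 (cap) → 205 left.
Give Line 16 30 more to hit its cap of 40 → 175 left.
Line 6 takes 45 more to reach its cap of 45 → 130 left.
Give Line 18 20 more to hit its cap of 35 → 110 left.
Line 5 takes 55 more to reach its cap of 65 → 55 left.
Line 9 has room for 75 more but only 55 remain, so it gets 70.

70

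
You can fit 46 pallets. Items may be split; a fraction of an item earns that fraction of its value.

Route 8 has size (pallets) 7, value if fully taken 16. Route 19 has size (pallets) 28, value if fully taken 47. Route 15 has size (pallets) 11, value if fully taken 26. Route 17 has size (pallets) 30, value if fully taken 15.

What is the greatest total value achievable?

Best value per unit of size first: Route 15 26/11≈2.36, Route 8 16/7≈2.29, Route 19 47/28≈1.68, Route 17 15/30≈0.5.
Take all of Route 15 (11 pallets, value 26) → 35 pallets left.
All 7 pallets of Route 8 fit (value 16) → 28 remain.
Route 19: take in full, 28 pallets for value 47 → 0 left.
Total value = 89.

89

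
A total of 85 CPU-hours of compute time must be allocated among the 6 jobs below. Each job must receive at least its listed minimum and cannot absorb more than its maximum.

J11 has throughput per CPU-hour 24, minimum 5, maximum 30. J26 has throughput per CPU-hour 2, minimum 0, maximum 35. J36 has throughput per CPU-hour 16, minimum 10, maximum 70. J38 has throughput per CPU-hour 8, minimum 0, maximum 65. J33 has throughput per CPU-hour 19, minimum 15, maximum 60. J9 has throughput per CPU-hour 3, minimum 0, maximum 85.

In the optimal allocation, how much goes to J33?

Meeting every minimum uses 5+0+10+0+15+0 = 30 CPU-hours, leaving 55.
Rank by throughput per CPU-hour: J11 24 > J33 19 > J36 16 > J38 8 > J9 3 > J26 2.
J11: +25 to 30 (cap) → 30 left.
J33 has room for 45 more but only 30 remain, so it gets 45.

45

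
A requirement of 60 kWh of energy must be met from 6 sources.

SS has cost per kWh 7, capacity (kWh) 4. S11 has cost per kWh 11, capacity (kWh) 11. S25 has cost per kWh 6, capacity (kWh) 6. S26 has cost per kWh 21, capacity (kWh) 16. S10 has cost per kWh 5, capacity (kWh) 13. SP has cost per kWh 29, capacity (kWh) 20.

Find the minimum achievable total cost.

876

Use sources in increasing cost order.
Take 13 from S10 at 5 ; need 47 more.
Take 6 from S25 at 6 ; need 41 more.
Take 4 from SS at 7 ; need 37 more.
S11 (11): use full 11 ; 26 kWh to go.
S26 at 21: take all 16 kWh ; 10 still needed.
SP at 29: take 10 of its 20 ; requirement met.
Cost = 13×5 + 6×6 + 4×7 + 11×11 + 16×21 + 10×29 = 876.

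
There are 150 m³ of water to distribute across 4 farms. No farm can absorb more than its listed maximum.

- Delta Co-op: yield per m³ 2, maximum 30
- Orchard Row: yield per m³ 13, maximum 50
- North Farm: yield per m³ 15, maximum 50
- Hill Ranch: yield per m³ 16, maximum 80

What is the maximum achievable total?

Highest yield per m³ first: Hill Ranch 16 > North Farm 15 > Orchard Row 13 > Delta Co-op 2.
Hill Ranch takes 80 to reach its cap of 80 ; 70 left.
North Farm takes 50 to reach its cap of 50 ; 20 left.
Orchard Row has room for 50 but only 20 remain, so it gets 20.
Total = 13×20 + 15×50 + 16×80 = 2290.

2290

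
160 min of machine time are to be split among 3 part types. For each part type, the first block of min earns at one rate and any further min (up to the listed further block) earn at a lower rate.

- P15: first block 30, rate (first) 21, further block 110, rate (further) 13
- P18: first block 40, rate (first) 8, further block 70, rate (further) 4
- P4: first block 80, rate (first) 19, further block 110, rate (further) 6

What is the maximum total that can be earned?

2800

Treat each block as its own option and order by rate: P15/first 21 > P4/first 19 > P15/second 13 > P18/first 8 > P4/second 6 > P18/second 4.
P15 first at 21: fill all 30 ; 130 left.
P4/first (19): +80 ; 50 left.
50 remain; put them into P15 second at 13.
Total = 21×30 + 19×80 + 13×50 = 2800.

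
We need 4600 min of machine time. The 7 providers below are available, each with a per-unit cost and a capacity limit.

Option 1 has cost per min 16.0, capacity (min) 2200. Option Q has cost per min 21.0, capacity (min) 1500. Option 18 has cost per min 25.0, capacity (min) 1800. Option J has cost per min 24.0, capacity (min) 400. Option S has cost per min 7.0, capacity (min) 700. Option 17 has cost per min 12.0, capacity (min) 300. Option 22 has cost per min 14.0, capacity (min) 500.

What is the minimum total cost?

Fill from the cheapest provider first.
Option S (7.0): use full 700 → 3900 min to go.
Option 17 at 12.0: take all 300 min → 3600 still needed.
Take 500 from Option 22 at 14.0 → need 3100 more.
Option 1 (16.0): use full 2200 → 900 min to go.
Option Q (21.0): take the remaining 900 → done.
Option J, Option 18: unused.
Cost = 700×7.0 + 300×12.0 + 500×14.0 + 2200×16.0 + 900×21.0 = 69600.

69600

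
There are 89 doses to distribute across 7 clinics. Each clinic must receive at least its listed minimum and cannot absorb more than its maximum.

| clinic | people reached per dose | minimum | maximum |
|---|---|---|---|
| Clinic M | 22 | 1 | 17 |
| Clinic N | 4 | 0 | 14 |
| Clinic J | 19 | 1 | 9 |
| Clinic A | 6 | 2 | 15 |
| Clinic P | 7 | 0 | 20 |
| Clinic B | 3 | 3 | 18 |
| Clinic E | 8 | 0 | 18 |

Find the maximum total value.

Meeting every minimum uses 1+0+1+2+0+3+0 = 7 doses, leaving 82.
Highest people reached per dose first: Clinic M 22 > Clinic J 19 > Clinic E 8 > Clinic P 7 > Clinic A 6 > Clinic N 4 > Clinic B 3.
Clinic M takes 16 more to reach its cap of 17 → 66 left.
Clinic J: +8 to 9 (cap) → 58 left.
Give Clinic E 18 more to hit its cap of 18 → 40 left.
Clinic P takes 20 more to reach its cap of 20 → 20 left.
Give Clinic A 13 more to hit its cap of 15 → 7 left.
Only 7 left; Clinic N takes them to reach 7.
Total = 22×17 + 4×7 + 19×9 + 6×15 + 7×20 + 3×3 + 8×18 = 956.

956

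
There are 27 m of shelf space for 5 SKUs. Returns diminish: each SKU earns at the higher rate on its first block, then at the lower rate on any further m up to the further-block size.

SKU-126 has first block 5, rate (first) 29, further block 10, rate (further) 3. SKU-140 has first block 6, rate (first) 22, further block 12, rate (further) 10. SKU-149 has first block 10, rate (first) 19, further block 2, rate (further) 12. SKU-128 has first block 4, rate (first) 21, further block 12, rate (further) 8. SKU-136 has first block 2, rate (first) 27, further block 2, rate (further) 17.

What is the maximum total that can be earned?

605

Treat each block as its own option and order by rate: SKU-126/first 29 > SKU-136/first 27 > SKU-140/first 22 > SKU-128/first 21 > SKU-149/first 19 > SKU-136/second 17 > SKU-149/second 12 > SKU-140/second 10 > SKU-128/second 8 > SKU-126/second 3.
SKU-126 first at 29: fill all 5 → 22 left.
Fill SKU-136 first block (2 at 27) → 20 left.
SKU-140 first at 22: fill all 6 → 14 left.
SKU-128/first (21): +4 → 10 left.
SKU-149 first at 19: fill all 10 → 0 left.
Total = 29×5 + 27×2 + 22×6 + 21×4 + 19×10 = 605.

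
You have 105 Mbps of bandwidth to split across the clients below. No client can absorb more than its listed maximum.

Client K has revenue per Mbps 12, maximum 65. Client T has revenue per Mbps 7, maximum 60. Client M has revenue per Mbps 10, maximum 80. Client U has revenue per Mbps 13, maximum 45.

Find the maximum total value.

Order the clients by revenue per Mbps: Client U 13 > Client K 12 > Client M 10 > Client T 7.
Client U: +45 to 45 (cap) — 60 left.
Only 60 left; Client K takes them to reach 60.
Total = 12×60 + 13×45 = 1305.

1305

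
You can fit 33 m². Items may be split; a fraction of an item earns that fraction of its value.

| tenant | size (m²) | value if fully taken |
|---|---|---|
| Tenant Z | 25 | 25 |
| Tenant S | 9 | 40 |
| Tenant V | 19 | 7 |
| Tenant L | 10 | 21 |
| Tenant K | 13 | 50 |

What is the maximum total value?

112

Sort by value density: Tenant S 40/9≈4.44, Tenant K 50/13≈3.85, Tenant L 21/10≈2.1, Tenant Z 25/25≈1, Tenant V 7/19≈0.368.
Tenant S: take in full, 9 m² for value 40 ; 24 left.
Take all of Tenant K (13 m², value 50) ; 11 m² left.
Take all of Tenant L (10 m², value 21) ; 1 m² left.
1 m² left: a 1/25 share of Tenant Z gives 25×1/25 = 1.
Total value = 112.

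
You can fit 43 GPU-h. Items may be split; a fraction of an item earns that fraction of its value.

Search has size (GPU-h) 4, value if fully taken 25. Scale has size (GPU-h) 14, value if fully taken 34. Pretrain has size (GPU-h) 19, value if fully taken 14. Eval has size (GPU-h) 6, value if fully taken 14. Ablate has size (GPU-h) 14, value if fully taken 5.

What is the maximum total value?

87

Sort by value density: Search 25/4≈6.25, Scale 34/14≈2.43, Eval 14/6≈2.33, Pretrain 14/19≈0.737, Ablate 5/14≈0.357.
Search: take in full, 4 GPU-h for value 25 ; 39 left.
Take all of Scale (14 GPU-h, value 34) ; 25 GPU-h left.
Take all of Eval (6 GPU-h, value 14) ; 19 GPU-h left.
All 19 GPU-h of Pretrain fit (value 14) ; 0 remain.
Total value = 87.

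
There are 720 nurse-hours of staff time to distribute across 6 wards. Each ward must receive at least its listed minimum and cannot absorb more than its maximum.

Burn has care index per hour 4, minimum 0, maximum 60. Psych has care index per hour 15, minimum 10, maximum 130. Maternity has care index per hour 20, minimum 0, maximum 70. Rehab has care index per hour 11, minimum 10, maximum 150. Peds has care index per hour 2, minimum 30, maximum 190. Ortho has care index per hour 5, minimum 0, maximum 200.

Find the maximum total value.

6460

Meeting every minimum uses 0+10+0+10+30+0 = 50 nurse-hours, leaving 670.
Rank by care index per hour: Maternity 20 > Psych 15 > Rehab 11 > Ortho 5 > Burn 4 > Peds 2.
Maternity takes 70 more to reach its cap of 70 ; 600 left.
Psych takes 120 more to reach its cap of 130 ; 480 left.
Rehab: +140 to 150 (cap) ; 340 left.
Ortho: +200 to 200 (cap) ; 140 left.
Give Burn 60 more to hit its cap of 60 ; 80 left.
Peds: +80 (room for 160) → 110. Pool exhausted.
Total = 4×60 + 15×130 + 20×70 + 11×150 + 2×110 + 5×200 = 6460.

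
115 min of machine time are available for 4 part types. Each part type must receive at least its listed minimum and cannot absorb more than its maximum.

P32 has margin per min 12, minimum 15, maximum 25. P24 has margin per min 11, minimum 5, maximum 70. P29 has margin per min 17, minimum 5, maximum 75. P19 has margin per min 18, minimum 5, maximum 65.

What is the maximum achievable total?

Meeting every minimum uses 15+5+5+5 = 30 min, leaving 85.
Order the part types by margin per min: P19 18 > P29 17 > P32 12 > P24 11.
Give P19 60 more to hit its cap of 65 → 25 left.
P29: +25 (room for 70) → 30. Pool exhausted.
Total = 12×15 + 11×5 + 17×30 + 18×65 = 1915.

1915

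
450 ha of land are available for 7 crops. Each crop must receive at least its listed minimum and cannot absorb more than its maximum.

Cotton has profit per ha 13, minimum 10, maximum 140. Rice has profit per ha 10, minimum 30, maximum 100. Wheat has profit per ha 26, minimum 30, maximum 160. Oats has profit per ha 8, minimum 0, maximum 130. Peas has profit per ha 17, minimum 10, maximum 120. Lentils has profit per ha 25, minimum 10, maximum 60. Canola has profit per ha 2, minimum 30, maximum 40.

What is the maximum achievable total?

Meeting every minimum uses 10+30+30+0+10+10+30 = 120 ha, leaving 330.
Highest profit per ha first: Wheat 26 > Lentils 25 > Peas 17 > Cotton 13 > Rice 10 > Oats 8 > Canola 2.
Give Wheat 130 more to hit its cap of 160 — 200 left.
Give Lentils 50 more to hit its cap of 60 — 150 left.
Give Peas 110 more to hit its cap of 120 — 40 left.
Cotton has room for 130 more but only 40 remain, so it gets 50.
Total = 13×50 + 10×30 + 26×160 + 17×120 + 25×60 + 2×30 = 8710.

8710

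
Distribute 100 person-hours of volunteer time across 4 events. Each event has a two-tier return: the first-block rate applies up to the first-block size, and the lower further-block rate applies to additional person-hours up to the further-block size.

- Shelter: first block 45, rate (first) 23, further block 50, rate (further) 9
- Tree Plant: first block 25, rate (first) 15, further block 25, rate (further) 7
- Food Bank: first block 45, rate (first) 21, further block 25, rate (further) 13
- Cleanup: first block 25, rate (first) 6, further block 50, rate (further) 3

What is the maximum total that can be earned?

Rank every tier by rate: Shelter/tier1 23 > Food Bank/tier1 21 > Tree Plant/tier1 15 > Food Bank/tier2 13 > Shelter/tier2 9 > Tree Plant/tier2 7 > Cleanup/tier1 6 > Cleanup/tier2 3.
Shelter tier1 at 23: fill all 45 ; 55 left.
Fill Food Bank tier1 block (45 at 21) ; 10 left.
Tree Plant/tier1: +10 of 25 at 15; pool empty.
Total = 23×45 + 21×45 + 15×10 = 2130.

2130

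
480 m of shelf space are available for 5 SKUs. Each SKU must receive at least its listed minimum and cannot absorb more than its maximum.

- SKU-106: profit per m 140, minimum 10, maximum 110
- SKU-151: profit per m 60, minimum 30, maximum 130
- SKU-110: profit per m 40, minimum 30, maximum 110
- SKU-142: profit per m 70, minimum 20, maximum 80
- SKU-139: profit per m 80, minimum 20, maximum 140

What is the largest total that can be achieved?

40600

Meeting every minimum uses 10+30+30+20+20 = 110 m, leaving 370.
Order the SKUs by profit per m: SKU-106 140 > SKU-139 80 > SKU-142 70 > SKU-151 60 > SKU-110 40.
SKU-106: +100 to 110 (cap) — 270 left.
SKU-139: +120 to 140 (cap) — 150 left.
SKU-142 takes 60 more to reach its cap of 80 — 90 left.
SKU-151: +90 (room for 100) → 120. Pool exhausted.
Total = 140×110 + 60×120 + 40×30 + 70×80 + 80×140 = 40600.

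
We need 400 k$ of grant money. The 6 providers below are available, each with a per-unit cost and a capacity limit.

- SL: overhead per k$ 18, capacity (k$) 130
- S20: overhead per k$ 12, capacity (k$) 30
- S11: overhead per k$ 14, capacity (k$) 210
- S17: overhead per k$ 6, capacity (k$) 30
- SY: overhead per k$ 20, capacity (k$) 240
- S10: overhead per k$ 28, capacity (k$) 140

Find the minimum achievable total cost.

5820

Fill from the cheapest provider first.
Take 30 from S17 at 6 → need 370 more.
Take 30 from S20 at 12 → need 340 more.
S11 (14): use full 210 → 130 k$ to go.
SL at 18: take all 130 k$ → 0 still needed.
SY, S10: unused.
Cost = 30×6 + 30×12 + 210×14 + 130×18 = 5820.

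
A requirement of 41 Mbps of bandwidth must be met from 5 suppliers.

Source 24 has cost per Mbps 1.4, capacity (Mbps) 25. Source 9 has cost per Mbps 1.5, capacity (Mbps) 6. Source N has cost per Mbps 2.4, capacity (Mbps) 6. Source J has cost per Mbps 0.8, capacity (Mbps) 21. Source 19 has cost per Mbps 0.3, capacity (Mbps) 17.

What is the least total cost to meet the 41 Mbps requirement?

Cheapest first:
Take 17 from Source 19 at 0.3 → need 24 more.
Take 21 from Source J at 0.8 → need 3 more.
Take 3 from Source 24 at 1.4 to finish.
Source 9, Source N: unused.
Cost = 17×0.3 + 21×0.8 + 3×1.4 = 26.1.

26.1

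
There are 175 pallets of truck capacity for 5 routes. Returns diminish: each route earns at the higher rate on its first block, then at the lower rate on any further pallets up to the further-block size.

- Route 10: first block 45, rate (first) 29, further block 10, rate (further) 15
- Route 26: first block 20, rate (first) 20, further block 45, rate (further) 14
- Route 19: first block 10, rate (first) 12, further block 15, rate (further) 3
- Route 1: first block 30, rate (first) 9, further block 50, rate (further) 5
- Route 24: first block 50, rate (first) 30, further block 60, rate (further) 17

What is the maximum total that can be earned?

4225

Rank every tier by rate: Route 24/first 30 > Route 10/first 29 > Route 26/first 20 > Route 24/second 17 > Route 10/second 15 > Route 26/second 14 > Route 19/first 12 > Route 1/first 9 > Route 1/second 5 > Route 19/second 3.
Route 24/first (30): +50 ; 125 left.
Route 10/first (29): +45 ; 80 left.
Fill Route 26 first block (20 at 20) ; 60 left.
Route 24/second (17): +60 ; 0 left.
Total = 30×50 + 29×45 + 20×20 + 17×60 = 4225.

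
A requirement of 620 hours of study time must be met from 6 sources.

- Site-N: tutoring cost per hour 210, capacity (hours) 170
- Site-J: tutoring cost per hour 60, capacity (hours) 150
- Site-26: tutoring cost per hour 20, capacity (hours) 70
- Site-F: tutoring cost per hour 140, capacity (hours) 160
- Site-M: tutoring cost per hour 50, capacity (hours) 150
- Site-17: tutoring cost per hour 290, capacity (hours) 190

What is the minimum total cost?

59200

Use sources in increasing cost order.
Take 70 from Site-26 at 20 → need 550 more.
Site-M at 50: take all 150 hours → 400 still needed.
Site-J at 60: take all 150 hours → 250 still needed.
Site-F (140): use full 160 → 90 hours to go.
Site-N at 210: take 90 of its 170 → requirement met.
Site-17: unused.
Cost = 70×20 + 150×50 + 150×60 + 160×140 + 90×210 = 59200.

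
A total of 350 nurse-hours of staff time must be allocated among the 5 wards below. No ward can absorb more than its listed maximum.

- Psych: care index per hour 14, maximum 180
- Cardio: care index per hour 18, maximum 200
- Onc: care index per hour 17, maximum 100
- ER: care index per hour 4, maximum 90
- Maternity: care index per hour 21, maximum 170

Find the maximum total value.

Highest care index per hour first: Maternity 21 > Cardio 18 > Onc 17 > Psych 14 > ER 4.
Maternity: +170 to 170 (cap) — 180 left.
Cardio has room for 200 but only 180 remain, so it gets 180.
Total = 18×180 + 21×170 = 6810.

6810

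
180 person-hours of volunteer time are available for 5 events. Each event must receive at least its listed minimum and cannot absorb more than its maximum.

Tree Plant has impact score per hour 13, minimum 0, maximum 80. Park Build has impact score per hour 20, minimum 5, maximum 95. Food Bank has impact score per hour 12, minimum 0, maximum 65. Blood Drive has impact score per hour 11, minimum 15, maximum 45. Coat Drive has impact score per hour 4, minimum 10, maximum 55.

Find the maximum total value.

Meeting every minimum uses 0+5+0+15+10 = 30 person-hours, leaving 150.
Highest impact score per hour first: Park Build 20 > Tree Plant 13 > Food Bank 12 > Blood Drive 11 > Coat Drive 4.
Give Park Build 90 more to hit its cap of 95 — 60 left.
Tree Plant has room for 80 more but only 60 remain, so it gets 60.
Total = 13×60 + 20×95 + 11×15 + 4×10 = 2885.

2885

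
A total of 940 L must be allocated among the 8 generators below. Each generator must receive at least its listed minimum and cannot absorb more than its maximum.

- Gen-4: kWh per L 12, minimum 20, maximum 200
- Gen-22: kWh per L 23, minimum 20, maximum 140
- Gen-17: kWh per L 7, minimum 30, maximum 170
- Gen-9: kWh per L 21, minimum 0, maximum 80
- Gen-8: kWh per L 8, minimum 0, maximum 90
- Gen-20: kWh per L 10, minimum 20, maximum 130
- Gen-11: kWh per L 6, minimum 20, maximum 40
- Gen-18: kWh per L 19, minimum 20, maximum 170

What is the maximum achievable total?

Meeting every minimum uses 20+20+30+0+0+20+20+20 = 130 L, leaving 810.
Rank by kWh per L: Gen-22 23 > Gen-9 21 > Gen-18 19 > Gen-4 12 > Gen-20 10 > Gen-8 8 > Gen-17 7 > Gen-11 6.
Gen-22 takes 120 more to reach its cap of 140 ; 690 left.
Gen-9 takes 80 more to reach its cap of 80 ; 610 left.
Gen-18 takes 150 more to reach its cap of 170 ; 460 left.
Gen-4: +180 to 200 (cap) ; 280 left.
Gen-20: +110 to 130 (cap) ; 170 left.
Gen-8 takes 90 more to reach its cap of 90 ; 80 left.
Only 80 left; Gen-17 takes them to reach 110.
Total = 12×200 + 23×140 + 7×110 + 21×80 + 8×90 + 10×130 + 6×20 + 19×170 = 13440.

13440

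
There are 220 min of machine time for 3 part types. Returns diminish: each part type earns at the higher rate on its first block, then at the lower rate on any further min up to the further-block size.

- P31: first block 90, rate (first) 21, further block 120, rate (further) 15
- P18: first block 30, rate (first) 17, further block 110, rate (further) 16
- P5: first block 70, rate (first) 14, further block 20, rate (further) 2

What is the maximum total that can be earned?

Treat each block as its own option and order by rate: P31/first 21 > P18/first 17 > P18/second 16 > P31/second 15 > P5/first 14 > P5/second 2.
P31 first at 21: fill all 90 — 130 left.
P18 first at 17: fill all 30 — 100 left.
P18/second: +100 of 110 at 16; pool empty.
Total = 21×90 + 17×30 + 16×100 = 4000.

4000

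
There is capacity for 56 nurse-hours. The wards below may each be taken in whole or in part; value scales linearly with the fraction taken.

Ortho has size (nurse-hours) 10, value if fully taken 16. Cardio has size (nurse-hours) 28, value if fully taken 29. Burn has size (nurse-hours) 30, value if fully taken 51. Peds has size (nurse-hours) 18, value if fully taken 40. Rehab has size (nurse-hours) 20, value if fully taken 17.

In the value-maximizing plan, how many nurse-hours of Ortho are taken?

8

Sort by value density: Peds 40/18≈2.22, Burn 51/30≈1.7, Ortho 16/10≈1.6, Cardio 29/28≈1.04, Rehab 17/20≈0.85.
Take all of Peds (18 nurse-hours, value 40) ; 38 nurse-hours left.
Burn: take in full, 30 nurse-hours for value 51 ; 8 left.
Only 8 nurse-hours remain; take 8/10 of Ortho for value 16×8/10 = 12.8.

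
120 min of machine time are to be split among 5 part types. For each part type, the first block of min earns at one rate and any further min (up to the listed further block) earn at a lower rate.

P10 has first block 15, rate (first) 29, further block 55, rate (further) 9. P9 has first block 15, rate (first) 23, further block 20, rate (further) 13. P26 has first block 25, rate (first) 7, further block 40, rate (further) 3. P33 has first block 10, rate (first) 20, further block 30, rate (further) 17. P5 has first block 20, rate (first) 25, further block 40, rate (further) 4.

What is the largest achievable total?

Treat each block as its own option and order by rate: P10/first 29 > P5/first 25 > P9/first 23 > P33/first 20 > P33/second 17 > P9/second 13 > P10/second 9 > P26/first 7 > P5/second 4 > P26/second 3.
Fill P10 first block (15 at 29) ; 105 left.
Fill P5 first block (20 at 25) ; 85 left.
Fill P9 first block (15 at 23) ; 70 left.
P33 first at 20: fill all 10 ; 60 left.
P33/second (17): +30 ; 30 left.
P9/second (13): +20 ; 10 left.
P10/second: +10 of 55 at 9; pool empty.
Total = 29×15 + 25×20 + 23×15 + 20×10 + 17×30 + 13×20 + 9×10 = 2340.

2340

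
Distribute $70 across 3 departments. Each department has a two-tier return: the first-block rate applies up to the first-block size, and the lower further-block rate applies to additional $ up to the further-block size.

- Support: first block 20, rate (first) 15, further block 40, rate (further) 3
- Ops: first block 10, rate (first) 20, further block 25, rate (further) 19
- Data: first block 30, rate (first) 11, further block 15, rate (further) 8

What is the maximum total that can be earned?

1140

Order all 6 blocks by rate: Ops/tier1 20 > Ops/tier2 19 > Support/tier1 15 > Data/tier1 11 > Data/tier2 8 > Support/tier2 3.
Ops tier1 at 20: fill all 10 → 60 left.
Ops/tier2 (19): +25 → 35 left.
Fill Support tier1 block (20 at 15) → 15 left.
15 remain; put them into Data tier1 at 11.
Total = 20×10 + 19×25 + 15×20 + 11×15 = 1140.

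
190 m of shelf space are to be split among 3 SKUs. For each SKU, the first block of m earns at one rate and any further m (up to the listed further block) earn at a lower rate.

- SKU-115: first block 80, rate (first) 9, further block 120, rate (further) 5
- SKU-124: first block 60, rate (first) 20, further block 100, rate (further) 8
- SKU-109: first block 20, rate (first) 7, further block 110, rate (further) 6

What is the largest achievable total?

2320

Rank every tier by rate: SKU-124/T1 20 > SKU-115/T1 9 > SKU-124/T2 8 > SKU-109/T1 7 > SKU-109/T2 6 > SKU-115/T2 5.
SKU-124 T1 at 20: fill all 60 → 130 left.
SKU-115 T1 at 9: fill all 80 → 50 left.
50 remain; put them into SKU-124 T2 at 8.
Total = 20×60 + 9×80 + 8×50 = 2320.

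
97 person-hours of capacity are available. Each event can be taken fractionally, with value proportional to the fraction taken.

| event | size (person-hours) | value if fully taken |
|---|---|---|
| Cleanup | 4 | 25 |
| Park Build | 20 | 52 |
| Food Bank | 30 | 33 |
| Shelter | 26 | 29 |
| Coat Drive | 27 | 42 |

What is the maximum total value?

170

Rank by value-to-size ratio: Cleanup 25/4≈6.25, Park Build 52/20≈2.6, Coat Drive 42/27≈1.56, Shelter 29/26≈1.12, Food Bank 33/30≈1.1.
All 4 person-hours of Cleanup fit (value 25) → 93 remain.
Park Build: take in full, 20 person-hours for value 52 → 73 left.
All 27 person-hours of Coat Drive fit (value 42) → 46 remain.
All 26 person-hours of Shelter fit (value 29) → 20 remain.
20 person-hours left: a 20/30 share of Food Bank gives 33×20/30 = 22.
Total value = 170.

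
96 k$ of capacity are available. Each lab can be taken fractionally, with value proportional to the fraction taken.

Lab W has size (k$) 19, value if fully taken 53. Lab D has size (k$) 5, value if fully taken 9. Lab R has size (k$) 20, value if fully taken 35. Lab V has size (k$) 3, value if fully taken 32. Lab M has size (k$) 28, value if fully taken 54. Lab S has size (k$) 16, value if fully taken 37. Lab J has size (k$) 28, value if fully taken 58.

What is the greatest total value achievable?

237.6

Sort by value density: Lab V 32/3≈10.7, Lab W 53/19≈2.79, Lab S 37/16≈2.31, Lab J 58/28≈2.07, Lab M 54/28≈1.93, Lab D 9/5≈1.8, Lab R 35/20≈1.75.
All 3 k$ of Lab V fit (value 32) → 93 remain.
Lab W: take in full, 19 k$ for value 53 → 74 left.
Lab S: take in full, 16 k$ for value 37 → 58 left.
Take all of Lab J (28 k$, value 58) → 30 k$ left.
All 28 k$ of Lab M fit (value 54) → 2 remain.
Only 2 k$ remain; take 2/5 of Lab D for value 9×2/5 = 3.6.
Total value = 237.6.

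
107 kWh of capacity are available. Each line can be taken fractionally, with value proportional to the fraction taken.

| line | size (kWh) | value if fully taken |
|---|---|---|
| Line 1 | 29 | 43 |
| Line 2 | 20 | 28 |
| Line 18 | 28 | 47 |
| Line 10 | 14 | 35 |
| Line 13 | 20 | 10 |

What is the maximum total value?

161

Rank by value-to-size ratio: Line 10 35/14≈2.5, Line 18 47/28≈1.68, Line 1 43/29≈1.48, Line 2 28/20≈1.4, Line 13 10/20≈0.5.
All 14 kWh of Line 10 fit (value 35) ; 93 remain.
Take all of Line 18 (28 kWh, value 47) ; 65 kWh left.
Take all of Line 1 (29 kWh, value 43) ; 36 kWh left.
All 20 kWh of Line 2 fit (value 28) ; 16 remain.
Fill the last 16 kWh with part of Line 13: 16/20 of it earns 8.
Total value = 161.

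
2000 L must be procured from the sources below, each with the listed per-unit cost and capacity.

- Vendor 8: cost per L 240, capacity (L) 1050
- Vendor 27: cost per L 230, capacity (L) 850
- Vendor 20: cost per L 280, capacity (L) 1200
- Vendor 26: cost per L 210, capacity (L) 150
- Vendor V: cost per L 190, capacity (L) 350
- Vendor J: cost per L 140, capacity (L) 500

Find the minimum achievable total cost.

399500

Cheapest first:
Vendor J at 140: take all 500 L ; 1500 still needed.
Vendor V at 190: take all 350 L ; 1150 still needed.
Vendor 26 (210): use full 150 ; 1000 L to go.
Vendor 27 (230): use full 850 ; 150 L to go.
Vendor 8 (240): take the remaining 150 ; done.
Vendor 20: unused.
Cost = 500×140 + 350×190 + 150×210 + 850×230 + 150×240 = 399500.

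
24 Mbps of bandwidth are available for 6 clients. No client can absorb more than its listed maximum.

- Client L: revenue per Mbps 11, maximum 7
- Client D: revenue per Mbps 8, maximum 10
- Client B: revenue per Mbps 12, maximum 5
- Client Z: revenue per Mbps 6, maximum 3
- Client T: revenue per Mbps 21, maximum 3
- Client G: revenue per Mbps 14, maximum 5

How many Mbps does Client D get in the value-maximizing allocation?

Order the clients by revenue per Mbps: Client T 21 > Client G 14 > Client B 12 > Client L 11 > Client D 8 > Client Z 6.
Give Client T 3 to hit its cap of 3 → 21 left.
Give Client G 5 to hit its cap of 5 → 16 left.
Client B: +5 to 5 (cap) → 11 left.
Give Client L 7 to hit its cap of 7 → 4 left.
Client D has room for 10 but only 4 remain, so it gets 4.

4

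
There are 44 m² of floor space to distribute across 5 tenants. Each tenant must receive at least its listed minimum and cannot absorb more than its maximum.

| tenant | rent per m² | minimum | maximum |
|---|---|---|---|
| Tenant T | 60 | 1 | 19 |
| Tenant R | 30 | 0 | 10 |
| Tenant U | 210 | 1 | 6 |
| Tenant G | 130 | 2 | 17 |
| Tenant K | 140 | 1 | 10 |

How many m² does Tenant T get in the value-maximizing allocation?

Meeting every minimum uses 1+0+1+2+1 = 5 m², leaving 39.
Rank by rent per m²: Tenant U 210 > Tenant K 140 > Tenant G 130 > Tenant T 60 > Tenant R 30.
Give Tenant U 5 more to hit its cap of 6 → 34 left.
Tenant K: +9 to 10 (cap) → 25 left.
Give Tenant G 15 more to hit its cap of 17 → 10 left.
Only 10 left; Tenant T takes them to reach 11.

11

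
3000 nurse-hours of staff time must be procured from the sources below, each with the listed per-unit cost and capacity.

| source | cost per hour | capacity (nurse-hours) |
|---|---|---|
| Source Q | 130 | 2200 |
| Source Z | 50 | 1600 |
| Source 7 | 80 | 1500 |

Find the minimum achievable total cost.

Fill from the cheapest source first.
Source Z at 50: take all 1600 nurse-hours → 1400 still needed.
Source 7 (80): take the remaining 1400 → done.
Source Q: unused.
Cost = 1600×50 + 1400×80 = 192000.

192000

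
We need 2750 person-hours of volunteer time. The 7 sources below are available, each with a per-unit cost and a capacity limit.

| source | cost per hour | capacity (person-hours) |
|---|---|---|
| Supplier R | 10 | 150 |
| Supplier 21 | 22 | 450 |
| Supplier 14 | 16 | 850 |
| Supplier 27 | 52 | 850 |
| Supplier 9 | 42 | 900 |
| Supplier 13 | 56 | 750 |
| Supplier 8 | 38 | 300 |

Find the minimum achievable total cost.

79400

Cheapest first:
Supplier R (10): use full 150 ; 2600 person-hours to go.
Supplier 14 (16): use full 850 ; 1750 person-hours to go.
Supplier 21 at 22: take all 450 person-hours ; 1300 still needed.
Take 300 from Supplier 8 at 38 ; need 1000 more.
Supplier 9 at 42: take all 900 person-hours ; 100 still needed.
Supplier 27 (52): take the remaining 100 ; done.
Supplier 13: unused.
Cost = 150×10 + 850×16 + 450×22 + 300×38 + 900×42 + 100×52 = 79400.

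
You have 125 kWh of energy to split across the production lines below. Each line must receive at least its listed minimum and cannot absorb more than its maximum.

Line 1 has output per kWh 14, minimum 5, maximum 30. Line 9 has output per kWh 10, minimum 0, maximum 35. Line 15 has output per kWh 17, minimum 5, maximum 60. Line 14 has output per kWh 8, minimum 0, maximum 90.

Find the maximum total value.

Meeting every minimum uses 5+0+5+0 = 10 kWh, leaving 115.
Highest output per kWh first: Line 15 17 > Line 1 14 > Line 9 10 > Line 14 8.
Line 15: +55 to 60 (cap) ; 60 left.
Line 1 takes 25 more to reach its cap of 30 ; 35 left.
Line 9: +35 to 35 (cap) ; 0 left.
Total = 14×30 + 10×35 + 17×60 = 1790.

1790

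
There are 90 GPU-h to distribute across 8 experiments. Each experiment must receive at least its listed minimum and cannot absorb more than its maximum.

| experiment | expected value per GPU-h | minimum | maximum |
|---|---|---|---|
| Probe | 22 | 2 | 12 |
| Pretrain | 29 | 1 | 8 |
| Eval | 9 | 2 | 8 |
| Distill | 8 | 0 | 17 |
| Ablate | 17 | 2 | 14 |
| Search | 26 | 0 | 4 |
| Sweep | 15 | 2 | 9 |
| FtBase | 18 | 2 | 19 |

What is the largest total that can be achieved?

Meeting every minimum uses 2+1+2+0+2+0+2+2 = 11 GPU-h, leaving 79.
Order the experiments by expected value per GPU-h: Pretrain 29 > Search 26 > Probe 22 > FtBase 18 > Ablate 17 > Sweep 15 > Eval 9 > Distill 8.
Pretrain: +7 to 8 (cap) → 72 left.
Search: +4 to 4 (cap) → 68 left.
Give Probe 10 more to hit its cap of 12 → 58 left.
FtBase: +17 to 19 (cap) → 41 left.
Give Ablate 12 more to hit its cap of 14 → 29 left.
Sweep takes 7 more to reach its cap of 9 → 22 left.
Eval: +6 to 8 (cap) → 16 left.
Distill: +16 (room for 17) → 16. Pool exhausted.
Total = 22×12 + 29×8 + 9×8 + 8×16 + 17×14 + 26×4 + 15×9 + 18×19 = 1515.

1515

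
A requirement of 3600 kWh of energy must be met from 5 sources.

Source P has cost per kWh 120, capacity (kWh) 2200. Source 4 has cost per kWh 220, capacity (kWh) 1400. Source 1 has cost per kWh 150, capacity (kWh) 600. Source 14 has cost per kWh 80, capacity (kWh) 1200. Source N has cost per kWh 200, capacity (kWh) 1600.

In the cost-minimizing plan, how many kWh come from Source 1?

200

Cheapest first:
Source 14 (80): use full 1200 — 2400 kWh to go.
Source P (120): use full 2200 — 200 kWh to go.
Source 1 at 150: take 200 of its 600 — requirement met.
Source N, Source 4: unused.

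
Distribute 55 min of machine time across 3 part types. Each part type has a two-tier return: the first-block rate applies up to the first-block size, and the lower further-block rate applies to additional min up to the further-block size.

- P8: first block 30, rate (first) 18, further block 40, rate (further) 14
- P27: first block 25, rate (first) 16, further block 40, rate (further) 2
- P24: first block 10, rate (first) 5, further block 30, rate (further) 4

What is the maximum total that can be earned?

940

Rank every tier by rate: P8/tier1 18 > P27/tier1 16 > P8/tier2 14 > P24/tier1 5 > P24/tier2 4 > P27/tier2 2.
Fill P8 tier1 block (30 at 18) — 25 left.
P27/tier1 (16): +25 — 0 left.
Total = 18×30 + 16×25 = 940.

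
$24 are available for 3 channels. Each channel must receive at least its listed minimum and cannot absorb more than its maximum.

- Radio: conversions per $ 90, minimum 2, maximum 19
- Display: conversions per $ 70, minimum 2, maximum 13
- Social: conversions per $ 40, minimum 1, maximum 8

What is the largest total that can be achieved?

Meeting every minimum uses 2+2+1 = 5 $, leaving 19.
Order the channels by conversions per $: Radio 90 > Display 70 > Social 40.
Give Radio 17 more to hit its cap of 19 ; 2 left.
Display has room for 11 more but only 2 remain, so it gets 4.
Total = 90×19 + 70×4 + 40×1 = 2030.

2030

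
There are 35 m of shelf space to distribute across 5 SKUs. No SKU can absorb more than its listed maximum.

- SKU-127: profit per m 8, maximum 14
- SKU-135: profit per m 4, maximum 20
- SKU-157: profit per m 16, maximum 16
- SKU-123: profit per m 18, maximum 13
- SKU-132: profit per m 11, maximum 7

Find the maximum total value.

556

Order the SKUs by profit per m: SKU-123 18 > SKU-157 16 > SKU-132 11 > SKU-127 8 > SKU-135 4.
SKU-123 takes 13 to reach its cap of 13 — 22 left.
SKU-157: +16 to 16 (cap) — 6 left.
SKU-132: +6 (room for 7) → 6. Pool exhausted.
Total = 16×16 + 18×13 + 11×6 = 556.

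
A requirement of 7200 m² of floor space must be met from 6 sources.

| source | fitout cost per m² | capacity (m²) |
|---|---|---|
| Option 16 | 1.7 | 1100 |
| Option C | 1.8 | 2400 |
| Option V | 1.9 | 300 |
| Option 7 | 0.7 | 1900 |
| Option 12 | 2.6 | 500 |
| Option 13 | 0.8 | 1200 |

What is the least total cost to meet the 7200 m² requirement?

9830

Fill from the cheapest source first.
Take 1900 from Option 7 at 0.7 — need 5300 more.
Option 13 (0.8): use full 1200 — 4100 m² to go.
Option 16 (1.7): use full 1100 — 3000 m² to go.
Option C (1.8): use full 2400 — 600 m² to go.
Option V (1.9): use full 300 — 300 m² to go.
Take 300 from Option 12 at 2.6 to finish.
Cost = 1900×0.7 + 1200×0.8 + 1100×1.7 + 2400×1.8 + 300×1.9 + 300×2.6 = 9830.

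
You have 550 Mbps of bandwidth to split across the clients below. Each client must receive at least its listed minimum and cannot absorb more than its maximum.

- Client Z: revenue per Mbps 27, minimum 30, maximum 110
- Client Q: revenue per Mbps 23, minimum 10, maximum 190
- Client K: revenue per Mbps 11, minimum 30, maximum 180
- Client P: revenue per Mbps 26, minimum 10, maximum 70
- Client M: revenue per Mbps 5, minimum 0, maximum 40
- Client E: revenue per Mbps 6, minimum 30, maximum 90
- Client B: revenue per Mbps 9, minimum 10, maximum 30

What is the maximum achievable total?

10970

Meeting every minimum uses 30+10+30+10+0+30+10 = 120 Mbps, leaving 430.
Rank by revenue per Mbps: Client Z 27 > Client P 26 > Client Q 23 > Client K 11 > Client B 9 > Client E 6 > Client M 5.
Give Client Z 80 more to hit its cap of 110 → 350 left.
Give Client P 60 more to hit its cap of 70 → 290 left.
Client Q: +180 to 190 (cap) → 110 left.
Client K: +110 (room for 150) → 140. Pool exhausted.
Total = 27×110 + 23×190 + 11×140 + 26×70 + 6×30 + 9×10 = 10970.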